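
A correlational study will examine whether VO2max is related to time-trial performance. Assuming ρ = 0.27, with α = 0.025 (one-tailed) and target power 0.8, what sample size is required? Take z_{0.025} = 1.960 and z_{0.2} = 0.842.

n = 106

Fisher's z: C = ½·ln((1+r)/(1−r)) = ½·ln(1.7397) = 0.2769.
n = ((z_{α} + z_β)/C)² + 3.
(1.960 + 0.842) / 0.2769 = 2.802 / 0.2769 = 10.119.
n = 10.119² + 3 = 102.40 + 3 = 105.4.
Round up.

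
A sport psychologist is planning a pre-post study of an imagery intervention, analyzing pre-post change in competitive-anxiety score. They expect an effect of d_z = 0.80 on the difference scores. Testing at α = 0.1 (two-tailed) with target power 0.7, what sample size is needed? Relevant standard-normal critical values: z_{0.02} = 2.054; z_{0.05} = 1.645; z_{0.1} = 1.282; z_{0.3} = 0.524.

For a paired (one-sample on differences) test: n = ((z_{α/2} + z_β) / d)².
z_{α/2} + z_β = 1.645 + 0.524 = 2.169.
n = (2.169 / 0.80)² = 2.711² = 7.35.
Round up.

n = 8 pairs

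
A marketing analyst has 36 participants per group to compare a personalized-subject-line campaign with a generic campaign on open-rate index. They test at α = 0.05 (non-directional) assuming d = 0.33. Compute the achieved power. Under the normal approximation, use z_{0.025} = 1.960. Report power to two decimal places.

power ≈ 0.29

For two equal groups, power = Φ(d·√(n/2) − z_{α/2}).
d·√(n/2) = 0.33 × √(36/2) = 0.33 × 4.243 = 1.400.
z_β = 1.400 − 1.960 = -0.560.
Power = Φ(-0.560) = 0.288.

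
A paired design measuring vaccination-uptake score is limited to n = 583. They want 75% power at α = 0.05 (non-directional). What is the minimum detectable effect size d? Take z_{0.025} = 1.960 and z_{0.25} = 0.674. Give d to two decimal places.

For a single sample (or paired design) of n = 583: d_min = (z_{α/2} + z_β)/√n.
z-sum = 1.960 + 0.674 = 2.634.
d_min = 2.634 / √583 = 2.634 / 24.145 = 0.109.

d_min ≈ 0.11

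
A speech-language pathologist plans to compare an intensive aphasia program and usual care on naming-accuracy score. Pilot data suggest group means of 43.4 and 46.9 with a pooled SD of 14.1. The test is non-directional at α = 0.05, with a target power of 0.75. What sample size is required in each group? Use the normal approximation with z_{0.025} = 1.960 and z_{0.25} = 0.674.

Cohen's d = |M₁ − M₂| / SD_pooled = |43.4 − 46.9| / 14.1 = 3.5 / 14.1 = 0.248.
For two independent groups with equal n: n = 2·((z_{α/2} + z_β) / d)².
z_{α/2} + z_β = 1.960 + 0.674 = 2.634.
n = 2 × (2.634 / 0.248)² = 2 × 10.621² = 2 × 112.80 = 225.6.
Round up to the next whole participant.

n = 226 per group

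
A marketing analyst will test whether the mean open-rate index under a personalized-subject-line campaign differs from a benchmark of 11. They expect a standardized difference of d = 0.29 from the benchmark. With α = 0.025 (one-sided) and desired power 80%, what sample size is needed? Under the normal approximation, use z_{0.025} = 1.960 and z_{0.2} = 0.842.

n = 94

For a one-sample test: n = ((z_{α} + z_β) / d)².
z_{α} + z_β = 1.960 + 0.842 = 2.802.
n = (2.802 / 0.29)² = 9.662² = 93.36.
Round up.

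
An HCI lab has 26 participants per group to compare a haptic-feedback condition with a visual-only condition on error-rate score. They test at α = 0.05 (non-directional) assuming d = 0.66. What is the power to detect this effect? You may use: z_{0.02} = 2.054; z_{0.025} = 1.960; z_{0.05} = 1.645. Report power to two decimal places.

power ≈ 0.66

For two equal groups, power = Φ(d·√(n/2) − z_{α/2}).
d·√(n/2) = 0.66 × √(26/2) = 0.66 × 3.606 = 2.380.
z_β = 2.380 − 1.960 = 0.420.
Power = Φ(0.420) = 0.663.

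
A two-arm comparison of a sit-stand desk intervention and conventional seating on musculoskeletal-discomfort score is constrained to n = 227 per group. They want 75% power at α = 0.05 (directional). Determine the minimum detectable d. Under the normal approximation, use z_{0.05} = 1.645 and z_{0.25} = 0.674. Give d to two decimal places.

d_min ≈ 0.22

For two independent groups of n = 227 each: d_min = (z_{α} + z_β)·√(2/n).
z-sum = 1.645 + 0.674 = 2.319.
d_min = 2.319 × √(2/227) = 2.319 × 0.0939 = 0.218.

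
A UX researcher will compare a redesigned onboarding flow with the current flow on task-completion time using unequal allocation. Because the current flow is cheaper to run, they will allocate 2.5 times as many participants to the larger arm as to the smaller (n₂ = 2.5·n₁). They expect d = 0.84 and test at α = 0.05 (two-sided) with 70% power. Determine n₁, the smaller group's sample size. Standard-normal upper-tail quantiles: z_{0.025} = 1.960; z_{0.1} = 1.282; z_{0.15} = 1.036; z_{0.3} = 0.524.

n₁ = 13

With allocation ratio k = n₂/n₁ = 2.5, Var(x̄₁−x̄₂) = σ²(1/n₁ + 1/(k·n₁)) = σ²·(k+1)/(k·n₁).
So n₁ = (1 + 1/k)·((z_{α/2} + z_β)/d)² = 1.400 × (2.484/0.84)².
n₁ = 1.400 × 8.74 = 12.2.
Round up: n₁ = 13, giving n₂ = ⌈2.5 × 13⌉ = ⌈32.5⌉ = 33.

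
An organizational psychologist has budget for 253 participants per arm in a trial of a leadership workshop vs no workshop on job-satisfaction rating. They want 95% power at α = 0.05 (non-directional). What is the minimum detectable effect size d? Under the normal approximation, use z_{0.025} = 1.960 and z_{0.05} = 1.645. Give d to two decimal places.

For two independent groups of n = 253 each: d_min = (z_{α/2} + z_β)·√(2/n).
z-sum = 1.960 + 1.645 = 3.605.
d_min = 3.605 × √(2/253) = 3.605 × 0.0889 = 0.321.

d_min ≈ 0.32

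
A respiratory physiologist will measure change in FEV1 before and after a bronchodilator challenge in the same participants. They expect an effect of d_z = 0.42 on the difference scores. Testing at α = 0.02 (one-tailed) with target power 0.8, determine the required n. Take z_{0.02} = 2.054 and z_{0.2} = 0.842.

For a paired (one-sample on differences) test: n = ((z_{α} + z_β) / d)².
z_{α} + z_β = 2.054 + 0.842 = 2.896.
n = (2.896 / 0.42)² = 6.895² = 47.54.
Round up.

n = 48 pairs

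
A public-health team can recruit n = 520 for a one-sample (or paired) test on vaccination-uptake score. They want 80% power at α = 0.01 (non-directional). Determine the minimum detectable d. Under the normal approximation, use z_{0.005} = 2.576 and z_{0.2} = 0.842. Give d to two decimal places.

For a single sample (or paired design) of n = 520: d_min = (z_{α/2} + z_β)/√n.
z-sum = 2.576 + 0.842 = 3.418.
d_min = 3.418 / √520 = 3.418 / 22.804 = 0.150.

d_min ≈ 0.15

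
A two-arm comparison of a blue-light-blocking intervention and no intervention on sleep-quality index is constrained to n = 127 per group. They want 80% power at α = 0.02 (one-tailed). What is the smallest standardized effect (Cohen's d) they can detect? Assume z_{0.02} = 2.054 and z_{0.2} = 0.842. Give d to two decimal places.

d_min ≈ 0.36

For two independent groups of n = 127 each: d_min = (z_{α} + z_β)·√(2/n).
z-sum = 2.054 + 0.842 = 2.896.
d_min = 2.896 × √(2/127) = 2.896 × 0.1255 = 0.363.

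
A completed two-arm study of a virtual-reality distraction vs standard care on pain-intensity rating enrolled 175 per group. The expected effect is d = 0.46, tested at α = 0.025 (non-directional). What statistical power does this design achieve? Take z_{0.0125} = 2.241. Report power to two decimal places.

For two equal groups, power = Φ(d·√(n/2) − z_{α/2}).
d·√(n/2) = 0.46 × √(175/2) = 0.46 × 9.354 = 4.303.
z_β = 4.303 − 2.241 = 2.062.
Power = Φ(2.062) = 0.980.

power ≈ 0.98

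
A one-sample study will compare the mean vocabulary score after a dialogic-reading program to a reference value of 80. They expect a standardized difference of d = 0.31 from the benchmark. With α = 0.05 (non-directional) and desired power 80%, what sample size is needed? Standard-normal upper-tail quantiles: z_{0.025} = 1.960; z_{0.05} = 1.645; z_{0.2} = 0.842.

n = 82

For a one-sample test: n = ((z_{α/2} + z_β) / d)².
z_{α/2} + z_β = 1.960 + 0.842 = 2.802.
n = (2.802 / 0.31)² = 9.039² = 81.70.
Round up.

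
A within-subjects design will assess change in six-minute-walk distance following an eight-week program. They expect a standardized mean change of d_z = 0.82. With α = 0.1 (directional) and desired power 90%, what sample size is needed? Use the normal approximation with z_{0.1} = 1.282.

n = 10 pairs

For a paired (one-sample on differences) test: n = ((z_{α} + z_β) / d)².
z_{α} + z_β = 1.282 + 1.282 = 2.564.
n = (2.564 / 0.82)² = 3.127² = 9.78.
Round up.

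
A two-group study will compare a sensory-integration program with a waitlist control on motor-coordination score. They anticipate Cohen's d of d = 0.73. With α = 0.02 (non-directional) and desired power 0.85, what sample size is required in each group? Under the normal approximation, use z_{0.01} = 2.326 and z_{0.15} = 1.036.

For two independent groups with equal n: n = 2·((z_{α/2} + z_β) / d)².
z_{α/2} + z_β = 2.326 + 1.036 = 3.362.
n = 2 × (3.362 / 0.73)² = 2 × 4.605² = 2 × 21.21 = 42.4.
Round up to the next whole participant.

n = 43 per group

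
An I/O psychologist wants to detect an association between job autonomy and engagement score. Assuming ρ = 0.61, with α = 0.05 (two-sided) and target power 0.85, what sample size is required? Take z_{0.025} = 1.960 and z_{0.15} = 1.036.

n = 21

Fisher's z: C = ½·ln((1+r)/(1−r)) = ½·ln(4.1282) = 0.7089.
n = ((z_{α/2} + z_β)/C)² + 3.
(1.960 + 1.036) / 0.7089 = 2.996 / 0.7089 = 4.226.
n = 4.226² + 3 = 17.86 + 3 = 20.9.
Round up.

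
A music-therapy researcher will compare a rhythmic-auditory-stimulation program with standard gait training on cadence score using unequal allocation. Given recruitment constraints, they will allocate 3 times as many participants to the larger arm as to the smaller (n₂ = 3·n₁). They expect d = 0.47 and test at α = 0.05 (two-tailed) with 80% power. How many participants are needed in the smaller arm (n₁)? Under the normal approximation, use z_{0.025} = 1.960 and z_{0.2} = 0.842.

n₁ = 48

With allocation ratio k = n₂/n₁ = 3, Var(x̄₁−x̄₂) = σ²(1/n₁ + 1/(k·n₁)) = σ²·(k+1)/(k·n₁).
So n₁ = (1 + 1/k)·((z_{α/2} + z_β)/d)² = 1.333 × (2.802/0.47)².
n₁ = 1.333 × 35.54 = 47.4.
Round up: n₁ = 48, giving n₂ = 3 × 48 = 144.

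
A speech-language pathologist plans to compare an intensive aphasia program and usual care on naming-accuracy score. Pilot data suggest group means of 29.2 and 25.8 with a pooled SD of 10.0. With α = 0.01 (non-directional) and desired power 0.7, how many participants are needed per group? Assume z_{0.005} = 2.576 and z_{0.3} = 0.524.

Cohen's d = |M₁ − M₂| / SD_pooled = |29.2 − 25.8| / 10.0 = 3.4 / 10.0 = 0.340.
For two independent groups with equal n: n = 2·((z_{α/2} + z_β) / d)².
z_{α/2} + z_β = 2.576 + 0.524 = 3.100.
n = 2 × (3.100 / 0.340)² = 2 × 9.118² = 2 × 83.13 = 166.3.
Round up to the next whole participant.

n = 167 per group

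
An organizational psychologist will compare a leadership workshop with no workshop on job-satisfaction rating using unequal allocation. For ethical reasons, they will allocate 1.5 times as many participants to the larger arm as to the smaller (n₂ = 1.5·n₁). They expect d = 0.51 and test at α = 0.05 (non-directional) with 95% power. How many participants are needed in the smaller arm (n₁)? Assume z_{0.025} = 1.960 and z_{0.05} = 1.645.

n₁ = 84

With allocation ratio k = n₂/n₁ = 1.5, Var(x̄₁−x̄₂) = σ²(1/n₁ + 1/(k·n₁)) = σ²·(k+1)/(k·n₁).
So n₁ = (1 + 1/k)·((z_{α/2} + z_β)/d)² = 1.667 × (3.605/0.51)².
n₁ = 1.667 × 49.97 = 83.3.
Round up: n₁ = 84, giving n₂ = 1.5 × 84 = 126.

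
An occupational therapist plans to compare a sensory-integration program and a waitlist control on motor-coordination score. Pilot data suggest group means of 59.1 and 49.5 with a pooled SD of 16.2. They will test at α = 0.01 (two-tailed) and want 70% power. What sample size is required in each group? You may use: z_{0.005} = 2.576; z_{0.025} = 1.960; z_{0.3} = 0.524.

n = 55 per group

Cohen's d = |M₁ − M₂| / SD_pooled = |59.1 − 49.5| / 16.2 = 9.6 / 16.2 = 0.593.
For two independent groups with equal n: n = 2·((z_{α/2} + z_β) / d)².
z_{α/2} + z_β = 2.576 + 0.524 = 3.100.
n = 2 × (3.100 / 0.593)² = 2 × 5.228² = 2 × 27.33 = 54.7.
Round up to the next whole participant.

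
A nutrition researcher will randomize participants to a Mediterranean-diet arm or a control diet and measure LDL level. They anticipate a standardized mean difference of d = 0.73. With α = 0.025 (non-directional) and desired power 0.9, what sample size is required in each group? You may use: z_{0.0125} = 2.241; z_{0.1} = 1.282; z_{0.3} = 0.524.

For two independent groups with equal n: n = 2·((z_{α/2} + z_β) / d)².
z_{α/2} + z_β = 2.241 + 1.282 = 3.523.
n = 2 × (3.523 / 0.73)² = 2 × 4.826² = 2 × 23.29 = 46.6.
Round up to the next whole participant.

n = 47 per group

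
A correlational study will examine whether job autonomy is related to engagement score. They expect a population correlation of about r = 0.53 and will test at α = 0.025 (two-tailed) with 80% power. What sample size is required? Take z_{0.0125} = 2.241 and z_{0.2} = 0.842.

n = 31

Fisher's z: C = ½·ln((1+r)/(1−r)) = ½·ln(3.2553) = 0.5901.
n = ((z_{α/2} + z_β)/C)² + 3.
(2.241 + 0.842) / 0.5901 = 3.083 / 0.5901 = 5.225.
n = 5.225² + 3 = 27.30 + 3 = 30.3.
Round up.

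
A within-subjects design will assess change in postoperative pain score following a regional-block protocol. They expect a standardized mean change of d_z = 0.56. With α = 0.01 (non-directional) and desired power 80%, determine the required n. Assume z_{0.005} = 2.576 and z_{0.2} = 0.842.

For a paired (one-sample on differences) test: n = ((z_{α/2} + z_β) / d)².
z_{α/2} + z_β = 2.576 + 0.842 = 3.418.
n = (3.418 / 0.56)² = 6.104² = 37.25.
Round up.

n = 38 pairs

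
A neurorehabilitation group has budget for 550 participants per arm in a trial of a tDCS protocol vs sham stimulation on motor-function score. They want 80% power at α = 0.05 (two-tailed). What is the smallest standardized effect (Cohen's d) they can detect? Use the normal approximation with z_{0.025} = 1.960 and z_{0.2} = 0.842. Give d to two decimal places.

For two independent groups of n = 550 each: d_min = (z_{α/2} + z_β)·√(2/n).
z-sum = 1.960 + 0.842 = 2.802.
d_min = 2.802 × √(2/550) = 2.802 × 0.0603 = 0.169.

d_min ≈ 0.17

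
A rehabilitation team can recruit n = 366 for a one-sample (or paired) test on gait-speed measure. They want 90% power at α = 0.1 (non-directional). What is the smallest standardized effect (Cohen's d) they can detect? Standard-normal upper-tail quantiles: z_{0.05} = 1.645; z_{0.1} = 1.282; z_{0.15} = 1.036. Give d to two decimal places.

For a single sample (or paired design) of n = 366: d_min = (z_{α/2} + z_β)/√n.
z-sum = 1.645 + 1.282 = 2.927.
d_min = 2.927 / √366 = 2.927 / 19.131 = 0.153.

d_min ≈ 0.15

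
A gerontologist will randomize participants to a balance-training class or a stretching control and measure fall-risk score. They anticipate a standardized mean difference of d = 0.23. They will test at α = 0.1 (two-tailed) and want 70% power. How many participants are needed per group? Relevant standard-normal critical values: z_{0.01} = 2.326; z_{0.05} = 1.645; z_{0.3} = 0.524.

n = 178 per group

For two independent groups with equal n: n = 2·((z_{α/2} + z_β) / d)².
z_{α/2} + z_β = 1.645 + 0.524 = 2.169.
n = 2 × (2.169 / 0.23)² = 2 × 9.430² = 2 × 88.93 = 177.9.
Round up to the next whole participant.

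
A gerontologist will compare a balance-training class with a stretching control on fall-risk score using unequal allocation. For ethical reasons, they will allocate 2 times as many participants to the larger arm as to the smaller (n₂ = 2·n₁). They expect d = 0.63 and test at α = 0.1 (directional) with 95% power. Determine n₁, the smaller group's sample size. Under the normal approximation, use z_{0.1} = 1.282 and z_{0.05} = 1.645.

n₁ = 33

With allocation ratio k = n₂/n₁ = 2, Var(x̄₁−x̄₂) = σ²(1/n₁ + 1/(k·n₁)) = σ²·(k+1)/(k·n₁).
So n₁ = (1 + 1/k)·((z_{α} + z_β)/d)² = 1.500 × (2.927/0.63)².
n₁ = 1.500 × 21.59 = 32.4.
Round up: n₁ = 33, giving n₂ = 2 × 33 = 66.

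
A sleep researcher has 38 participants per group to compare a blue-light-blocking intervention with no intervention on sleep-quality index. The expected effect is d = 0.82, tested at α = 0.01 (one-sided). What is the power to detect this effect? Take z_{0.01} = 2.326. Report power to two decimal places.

For two equal groups, power = Φ(d·√(n/2) − z_{α}).
d·√(n/2) = 0.82 × √(38/2) = 0.82 × 4.359 = 3.574.
z_β = 3.574 − 2.326 = 1.248.
Power = Φ(1.248) = 0.894.

power ≈ 0.89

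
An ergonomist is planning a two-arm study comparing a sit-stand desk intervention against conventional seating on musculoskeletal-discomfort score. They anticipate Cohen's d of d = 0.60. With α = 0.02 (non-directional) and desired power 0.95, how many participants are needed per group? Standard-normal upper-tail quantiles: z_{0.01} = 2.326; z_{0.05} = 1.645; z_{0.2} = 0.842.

For two independent groups with equal n: n = 2·((z_{α/2} + z_β) / d)².
z_{α/2} + z_β = 2.326 + 1.645 = 3.971.
n = 2 × (3.971 / 0.60)² = 2 × 6.618² = 2 × 43.80 = 87.6.
Round up to the next whole participant.

n = 88 per group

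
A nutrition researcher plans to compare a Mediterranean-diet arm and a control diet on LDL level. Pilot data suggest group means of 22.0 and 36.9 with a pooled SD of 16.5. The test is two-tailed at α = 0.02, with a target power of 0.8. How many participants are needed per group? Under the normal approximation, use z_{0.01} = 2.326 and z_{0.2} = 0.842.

Cohen's d = |M₁ − M₂| / SD_pooled = |22.0 − 36.9| / 16.5 = 14.9 / 16.5 = 0.903.
For two independent groups with equal n: n = 2·((z_{α/2} + z_β) / d)².
z_{α/2} + z_β = 2.326 + 0.842 = 3.168.
n = 2 × (3.168 / 0.903)² = 2 × 3.508² = 2 × 12.31 = 24.6.
Round up to the next whole participant.

n = 25 per group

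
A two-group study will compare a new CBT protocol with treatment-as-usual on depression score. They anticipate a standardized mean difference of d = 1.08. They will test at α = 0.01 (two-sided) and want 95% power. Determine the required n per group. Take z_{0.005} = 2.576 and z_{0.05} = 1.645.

For two independent groups with equal n: n = 2·((z_{α/2} + z_β) / d)².
z_{α/2} + z_β = 2.576 + 1.645 = 4.221.
n = 2 × (4.221 / 1.08)² = 2 × 3.908² = 2 × 15.28 = 30.6.
Round up to the next whole participant.

n = 31 per group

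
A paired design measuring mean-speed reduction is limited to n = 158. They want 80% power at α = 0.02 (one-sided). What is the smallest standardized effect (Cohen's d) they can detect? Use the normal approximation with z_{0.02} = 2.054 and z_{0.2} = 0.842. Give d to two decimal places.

d_min ≈ 0.23

For a single sample (or paired design) of n = 158: d_min = (z_{α} + z_β)/√n.
z-sum = 2.054 + 0.842 = 2.896.
d_min = 2.896 / √158 = 2.896 / 12.570 = 0.230.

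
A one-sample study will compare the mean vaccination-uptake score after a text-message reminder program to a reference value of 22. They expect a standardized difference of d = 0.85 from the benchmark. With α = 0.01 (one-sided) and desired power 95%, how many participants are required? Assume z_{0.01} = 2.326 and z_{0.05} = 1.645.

For a one-sample test: n = ((z_{α} + z_β) / d)².
z_{α} + z_β = 2.326 + 1.645 = 3.971.
n = (3.971 / 0.85)² = 4.672² = 21.83.
Round up.

n = 22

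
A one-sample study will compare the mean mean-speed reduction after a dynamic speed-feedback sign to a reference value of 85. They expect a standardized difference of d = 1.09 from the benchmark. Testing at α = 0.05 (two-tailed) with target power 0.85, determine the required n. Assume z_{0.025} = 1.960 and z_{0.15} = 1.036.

For a one-sample test: n = ((z_{α/2} + z_β) / d)².
z_{α/2} + z_β = 1.960 + 1.036 = 2.996.
n = (2.996 / 1.09)² = 2.749² = 7.55.
Round up.

n = 8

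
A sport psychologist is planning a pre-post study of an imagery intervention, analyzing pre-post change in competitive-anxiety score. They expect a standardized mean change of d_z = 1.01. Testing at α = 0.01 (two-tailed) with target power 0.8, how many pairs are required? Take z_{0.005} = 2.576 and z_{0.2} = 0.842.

For a paired (one-sample on differences) test: n = ((z_{α/2} + z_β) / d)².
z_{α/2} + z_β = 2.576 + 0.842 = 3.418.
n = (3.418 / 1.01)² = 3.384² = 11.45.
Round up.

n = 12 pairs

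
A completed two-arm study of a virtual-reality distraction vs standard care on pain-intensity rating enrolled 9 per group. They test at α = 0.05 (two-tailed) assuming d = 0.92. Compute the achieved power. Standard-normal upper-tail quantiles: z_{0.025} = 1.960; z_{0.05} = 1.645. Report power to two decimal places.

For two equal groups, power = Φ(d·√(n/2) − z_{α/2}).
d·√(n/2) = 0.92 × √(9/2) = 0.92 × 2.121 = 1.952.
z_β = 1.952 − 1.960 = -0.008.
Power = Φ(-0.008) = 0.497.

power ≈ 0.50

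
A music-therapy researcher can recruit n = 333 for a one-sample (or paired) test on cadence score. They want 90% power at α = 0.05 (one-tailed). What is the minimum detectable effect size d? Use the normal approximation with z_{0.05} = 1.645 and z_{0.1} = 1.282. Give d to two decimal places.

For a single sample (or paired design) of n = 333: d_min = (z_{α} + z_β)/√n.
z-sum = 1.645 + 1.282 = 2.927.
d_min = 2.927 / √333 = 2.927 / 18.248 = 0.160.

d_min ≈ 0.16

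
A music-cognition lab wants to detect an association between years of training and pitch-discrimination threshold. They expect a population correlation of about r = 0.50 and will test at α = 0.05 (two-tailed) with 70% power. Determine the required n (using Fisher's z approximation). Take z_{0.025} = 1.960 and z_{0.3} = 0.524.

Fisher's z: C = ½·ln((1+r)/(1−r)) = ½·ln(3.0000) = 0.5493.
n = ((z_{α/2} + z_β)/C)² + 3.
(1.960 + 0.524) / 0.5493 = 2.484 / 0.5493 = 4.522.
n = 4.522² + 3 = 20.45 + 3 = 23.4.
Round up.

n = 24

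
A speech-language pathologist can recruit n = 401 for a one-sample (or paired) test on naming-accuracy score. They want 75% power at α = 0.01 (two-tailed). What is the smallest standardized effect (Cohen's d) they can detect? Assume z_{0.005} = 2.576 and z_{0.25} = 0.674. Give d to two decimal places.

d_min ≈ 0.16

For a single sample (or paired design) of n = 401: d_min = (z_{α/2} + z_β)/√n.
z-sum = 2.576 + 0.674 = 3.250.
d_min = 3.250 / √401 = 3.250 / 20.025 = 0.162.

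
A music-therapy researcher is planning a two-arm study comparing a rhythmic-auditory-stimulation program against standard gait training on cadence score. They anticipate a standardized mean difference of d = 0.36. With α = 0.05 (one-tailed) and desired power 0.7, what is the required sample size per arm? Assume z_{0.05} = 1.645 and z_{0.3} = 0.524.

n = 73 per group

For two independent groups with equal n: n = 2·((z_{α} + z_β) / d)².
z_{α} + z_β = 1.645 + 0.524 = 2.169.
n = 2 × (2.169 / 0.36)² = 2 × 6.025² = 2 × 36.30 = 72.6.
Round up to the next whole participant.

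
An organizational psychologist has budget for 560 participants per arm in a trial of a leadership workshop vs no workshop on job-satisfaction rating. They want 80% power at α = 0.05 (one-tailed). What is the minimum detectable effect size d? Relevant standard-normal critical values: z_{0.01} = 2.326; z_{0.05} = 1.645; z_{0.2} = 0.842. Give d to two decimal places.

For two independent groups of n = 560 each: d_min = (z_{α} + z_β)·√(2/n).
z-sum = 1.645 + 0.842 = 2.487.
d_min = 2.487 × √(2/560) = 2.487 × 0.0598 = 0.149.

d_min ≈ 0.15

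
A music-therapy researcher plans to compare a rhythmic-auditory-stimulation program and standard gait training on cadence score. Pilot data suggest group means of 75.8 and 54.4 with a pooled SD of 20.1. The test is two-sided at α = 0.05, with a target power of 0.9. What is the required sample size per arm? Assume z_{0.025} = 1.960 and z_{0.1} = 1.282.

Cohen's d = |M₁ − M₂| / SD_pooled = |75.8 − 54.4| / 20.1 = 21.4 / 20.1 = 1.065.
For two independent groups with equal n: n = 2·((z_{α/2} + z_β) / d)².
z_{α/2} + z_β = 1.960 + 1.282 = 3.242.
n = 2 × (3.242 / 1.065)² = 2 × 3.044² = 2 × 9.27 = 18.5.
Round up to the next whole participant.

n = 19 per group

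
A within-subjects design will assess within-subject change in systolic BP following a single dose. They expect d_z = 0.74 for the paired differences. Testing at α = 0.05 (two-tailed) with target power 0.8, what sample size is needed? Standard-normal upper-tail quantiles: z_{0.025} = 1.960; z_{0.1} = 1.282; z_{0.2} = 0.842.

For a paired (one-sample on differences) test: n = ((z_{α/2} + z_β) / d)².
z_{α/2} + z_β = 1.960 + 0.842 = 2.802.
n = (2.802 / 0.74)² = 3.786² = 14.34.
Round up.

n = 15 pairs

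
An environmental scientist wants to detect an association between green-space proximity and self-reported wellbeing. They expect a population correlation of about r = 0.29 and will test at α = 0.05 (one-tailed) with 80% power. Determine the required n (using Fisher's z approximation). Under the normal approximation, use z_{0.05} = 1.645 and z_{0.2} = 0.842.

n = 73

Fisher's z: C = ½·ln((1+r)/(1−r)) = ½·ln(1.8169) = 0.2986.
n = ((z_{α} + z_β)/C)² + 3.
(1.645 + 0.842) / 0.2986 = 2.487 / 0.2986 = 8.329.
n = 8.329² + 3 = 69.37 + 3 = 72.4.
Round up.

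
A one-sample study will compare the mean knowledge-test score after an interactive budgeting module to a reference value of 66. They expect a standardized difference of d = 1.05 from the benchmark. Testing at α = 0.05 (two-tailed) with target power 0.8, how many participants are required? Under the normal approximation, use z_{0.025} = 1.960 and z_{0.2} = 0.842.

For a one-sample test: n = ((z_{α/2} + z_β) / d)².
z_{α/2} + z_β = 1.960 + 0.842 = 2.802.
n = (2.802 / 1.05)² = 2.669² = 7.12.
Round up.

n = 8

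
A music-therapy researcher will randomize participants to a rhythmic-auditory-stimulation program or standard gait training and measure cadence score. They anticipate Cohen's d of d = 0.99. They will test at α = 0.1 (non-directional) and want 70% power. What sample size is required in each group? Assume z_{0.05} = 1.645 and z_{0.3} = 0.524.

For two independent groups with equal n: n = 2·((z_{α/2} + z_β) / d)².
z_{α/2} + z_β = 1.645 + 0.524 = 2.169.
n = 2 × (2.169 / 0.99)² = 2 × 2.191² = 2 × 4.80 = 9.6.
Round up to the next whole participant.

n = 10 per group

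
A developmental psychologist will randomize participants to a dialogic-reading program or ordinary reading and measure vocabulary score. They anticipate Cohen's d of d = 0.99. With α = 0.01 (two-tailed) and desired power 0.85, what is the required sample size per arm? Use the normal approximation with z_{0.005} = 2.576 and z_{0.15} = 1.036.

n = 27 per group

For two independent groups with equal n: n = 2·((z_{α/2} + z_β) / d)².
z_{α/2} + z_β = 2.576 + 1.036 = 3.612.
n = 2 × (3.612 / 0.99)² = 2 × 3.648² = 2 × 13.31 = 26.6.
Round up to the next whole participant.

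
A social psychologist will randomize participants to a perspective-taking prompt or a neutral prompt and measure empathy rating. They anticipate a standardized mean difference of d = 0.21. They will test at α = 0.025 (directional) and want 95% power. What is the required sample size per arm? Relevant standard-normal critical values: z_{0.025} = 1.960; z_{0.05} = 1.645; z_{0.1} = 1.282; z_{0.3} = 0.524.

n = 590 per group

For two independent groups with equal n: n = 2·((z_{α} + z_β) / d)².
z_{α} + z_β = 1.960 + 1.645 = 3.605.
n = 2 × (3.605 / 0.21)² = 2 × 17.167² = 2 × 294.69 = 589.4.
Round up to the next whole participant.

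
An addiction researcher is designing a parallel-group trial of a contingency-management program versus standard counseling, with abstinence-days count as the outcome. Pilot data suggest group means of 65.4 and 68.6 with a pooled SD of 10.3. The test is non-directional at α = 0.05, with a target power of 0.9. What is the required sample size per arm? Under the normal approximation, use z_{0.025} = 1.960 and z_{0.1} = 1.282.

Cohen's d = |M₁ − M₂| / SD_pooled = |65.4 − 68.6| / 10.3 = 3.2 / 10.3 = 0.311.
For two independent groups with equal n: n = 2·((z_{α/2} + z_β) / d)².
z_{α/2} + z_β = 1.960 + 1.282 = 3.242.
n = 2 × (3.242 / 0.311)² = 2 × 10.424² = 2 × 108.67 = 217.3.
Round up to the next whole participant.

n = 218 per group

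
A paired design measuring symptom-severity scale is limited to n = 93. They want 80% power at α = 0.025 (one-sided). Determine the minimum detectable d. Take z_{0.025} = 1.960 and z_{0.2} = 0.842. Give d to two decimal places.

For a single sample (or paired design) of n = 93: d_min = (z_{α} + z_β)/√n.
z-sum = 1.960 + 0.842 = 2.802.
d_min = 2.802 / √93 = 2.802 / 9.644 = 0.291.

d_min ≈ 0.29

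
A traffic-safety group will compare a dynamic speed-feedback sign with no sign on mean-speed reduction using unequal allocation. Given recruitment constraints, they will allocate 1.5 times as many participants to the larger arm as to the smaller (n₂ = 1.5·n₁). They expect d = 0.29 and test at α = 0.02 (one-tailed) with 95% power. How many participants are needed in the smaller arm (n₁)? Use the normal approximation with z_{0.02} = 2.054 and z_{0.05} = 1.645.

With allocation ratio k = n₂/n₁ = 1.5, Var(x̄₁−x̄₂) = σ²(1/n₁ + 1/(k·n₁)) = σ²·(k+1)/(k·n₁).
So n₁ = (1 + 1/k)·((z_{α} + z_β)/d)² = 1.667 × (3.699/0.29)².
n₁ = 1.667 × 162.69 = 271.2.
Round up: n₁ = 272, giving n₂ = 1.5 × 272 = 408.

n₁ = 272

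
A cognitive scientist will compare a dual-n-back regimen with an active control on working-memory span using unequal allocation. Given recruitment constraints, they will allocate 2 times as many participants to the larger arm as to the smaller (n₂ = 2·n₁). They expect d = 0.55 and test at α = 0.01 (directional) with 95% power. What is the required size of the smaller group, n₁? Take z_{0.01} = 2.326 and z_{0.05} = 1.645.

n₁ = 79

With allocation ratio k = n₂/n₁ = 2, Var(x̄₁−x̄₂) = σ²(1/n₁ + 1/(k·n₁)) = σ²·(k+1)/(k·n₁).
So n₁ = (1 + 1/k)·((z_{α} + z_β)/d)² = 1.500 × (3.971/0.55)².
n₁ = 1.500 × 52.13 = 78.2.
Round up: n₁ = 79, giving n₂ = 2 × 79 = 158.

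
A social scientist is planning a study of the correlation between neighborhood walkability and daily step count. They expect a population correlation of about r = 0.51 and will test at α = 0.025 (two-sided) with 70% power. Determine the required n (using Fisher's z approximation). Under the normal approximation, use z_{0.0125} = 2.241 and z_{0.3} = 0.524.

n = 28

Fisher's z: C = ½·ln((1+r)/(1−r)) = ½·ln(3.0816) = 0.5627.
n = ((z_{α/2} + z_β)/C)² + 3.
(2.241 + 0.524) / 0.5627 = 2.765 / 0.5627 = 4.914.
n = 4.914² + 3 = 24.15 + 3 = 27.1.
Round up.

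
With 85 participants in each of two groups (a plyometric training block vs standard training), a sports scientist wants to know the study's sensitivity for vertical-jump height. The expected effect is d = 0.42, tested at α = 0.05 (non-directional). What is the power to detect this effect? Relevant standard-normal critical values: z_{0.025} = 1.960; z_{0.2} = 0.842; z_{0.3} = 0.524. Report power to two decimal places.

For two equal groups, power = Φ(d·√(n/2) − z_{α/2}).
d·√(n/2) = 0.42 × √(85/2) = 0.42 × 6.519 = 2.738.
z_β = 2.738 − 1.960 = 0.778.
Power = Φ(0.778) = 0.782.

power ≈ 0.78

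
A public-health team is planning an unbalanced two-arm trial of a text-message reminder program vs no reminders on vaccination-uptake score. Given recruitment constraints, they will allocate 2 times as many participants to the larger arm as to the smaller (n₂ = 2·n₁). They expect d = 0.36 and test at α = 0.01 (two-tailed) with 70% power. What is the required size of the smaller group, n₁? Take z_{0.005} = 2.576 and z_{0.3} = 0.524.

With allocation ratio k = n₂/n₁ = 2, Var(x̄₁−x̄₂) = σ²(1/n₁ + 1/(k·n₁)) = σ²·(k+1)/(k·n₁).
So n₁ = (1 + 1/k)·((z_{α/2} + z_β)/d)² = 1.500 × (3.100/0.36)².
n₁ = 1.500 × 74.15 = 111.2.
Round up: n₁ = 112, giving n₂ = 2 × 112 = 224.

n₁ = 112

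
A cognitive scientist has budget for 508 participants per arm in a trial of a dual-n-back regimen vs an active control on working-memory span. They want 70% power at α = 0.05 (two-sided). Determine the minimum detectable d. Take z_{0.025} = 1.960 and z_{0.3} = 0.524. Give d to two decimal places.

d_min ≈ 0.16

For two independent groups of n = 508 each: d_min = (z_{α/2} + z_β)·√(2/n).
z-sum = 1.960 + 0.524 = 2.484.
d_min = 2.484 × √(2/508) = 2.484 × 0.0627 = 0.156.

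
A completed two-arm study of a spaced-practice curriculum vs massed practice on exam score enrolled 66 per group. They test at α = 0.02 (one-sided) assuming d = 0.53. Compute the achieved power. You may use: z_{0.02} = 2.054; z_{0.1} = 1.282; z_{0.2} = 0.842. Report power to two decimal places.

power ≈ 0.84

For two equal groups, power = Φ(d·√(n/2) − z_{α}).
d·√(n/2) = 0.53 × √(66/2) = 0.53 × 5.745 = 3.045.
z_β = 3.045 − 2.054 = 0.991.
Power = Φ(0.991) = 0.839.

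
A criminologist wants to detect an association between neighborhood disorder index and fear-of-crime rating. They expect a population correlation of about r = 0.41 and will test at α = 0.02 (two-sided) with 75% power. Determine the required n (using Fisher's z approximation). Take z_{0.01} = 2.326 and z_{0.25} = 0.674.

Fisher's z: C = ½·ln((1+r)/(1−r)) = ½·ln(2.3898) = 0.4356.
n = ((z_{α/2} + z_β)/C)² + 3.
(2.326 + 0.674) / 0.4356 = 3.000 / 0.4356 = 6.887.
n = 6.887² + 3 = 47.43 + 3 = 50.4.
Round up.

n = 51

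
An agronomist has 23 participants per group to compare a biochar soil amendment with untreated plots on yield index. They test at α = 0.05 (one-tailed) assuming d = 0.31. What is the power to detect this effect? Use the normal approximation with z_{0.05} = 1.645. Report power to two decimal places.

power ≈ 0.28

For two equal groups, power = Φ(d·√(n/2) − z_{α}).
d·√(n/2) = 0.31 × √(23/2) = 0.31 × 3.391 = 1.051.
z_β = 1.051 − 1.645 = -0.594.
Power = Φ(-0.594) = 0.276.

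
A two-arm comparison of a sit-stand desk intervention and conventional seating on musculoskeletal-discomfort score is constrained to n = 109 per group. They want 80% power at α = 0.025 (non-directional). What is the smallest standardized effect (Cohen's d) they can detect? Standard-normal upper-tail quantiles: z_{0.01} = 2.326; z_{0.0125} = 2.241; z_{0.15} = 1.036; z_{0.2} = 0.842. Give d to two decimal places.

For two independent groups of n = 109 each: d_min = (z_{α/2} + z_β)·√(2/n).
z-sum = 2.241 + 0.842 = 3.083.
d_min = 3.083 × √(2/109) = 3.083 × 0.1355 = 0.418.

d_min ≈ 0.42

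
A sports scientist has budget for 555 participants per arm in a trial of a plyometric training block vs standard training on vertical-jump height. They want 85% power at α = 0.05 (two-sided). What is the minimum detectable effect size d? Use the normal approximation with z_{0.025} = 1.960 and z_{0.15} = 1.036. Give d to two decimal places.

For two independent groups of n = 555 each: d_min = (z_{α/2} + z_β)·√(2/n).
z-sum = 1.960 + 1.036 = 2.996.
d_min = 2.996 × √(2/555) = 2.996 × 0.0600 = 0.180.

d_min ≈ 0.18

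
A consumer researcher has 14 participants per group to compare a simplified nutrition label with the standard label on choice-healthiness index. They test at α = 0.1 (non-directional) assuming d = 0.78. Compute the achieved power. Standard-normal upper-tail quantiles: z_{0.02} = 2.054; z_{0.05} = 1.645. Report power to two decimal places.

For two equal groups, power = Φ(d·√(n/2) − z_{α/2}).
d·√(n/2) = 0.78 × √(14/2) = 0.78 × 2.646 = 2.064.
z_β = 2.064 − 1.645 = 0.419.
Power = Φ(0.419) = 0.662.

power ≈ 0.66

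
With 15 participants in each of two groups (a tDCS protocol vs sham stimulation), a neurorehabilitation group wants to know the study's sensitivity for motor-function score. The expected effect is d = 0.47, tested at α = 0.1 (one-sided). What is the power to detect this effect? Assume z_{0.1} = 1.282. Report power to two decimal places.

For two equal groups, power = Φ(d·√(n/2) − z_{α}).
d·√(n/2) = 0.47 × √(15/2) = 0.47 × 2.739 = 1.287.
z_β = 1.287 − 1.282 = 0.005.
Power = Φ(0.005) = 0.502.

power ≈ 0.50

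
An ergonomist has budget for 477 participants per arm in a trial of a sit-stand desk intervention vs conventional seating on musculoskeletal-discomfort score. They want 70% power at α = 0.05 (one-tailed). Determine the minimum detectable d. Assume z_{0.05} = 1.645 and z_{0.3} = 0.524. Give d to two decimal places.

d_min ≈ 0.14

For two independent groups of n = 477 each: d_min = (z_{α} + z_β)·√(2/n).
z-sum = 1.645 + 0.524 = 2.169.
d_min = 2.169 × √(2/477) = 2.169 × 0.0648 = 0.140.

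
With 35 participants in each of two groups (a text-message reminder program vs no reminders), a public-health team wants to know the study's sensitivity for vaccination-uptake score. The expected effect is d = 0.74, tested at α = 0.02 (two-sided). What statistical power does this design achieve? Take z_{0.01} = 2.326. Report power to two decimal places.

For two equal groups, power = Φ(d·√(n/2) − z_{α/2}).
d·√(n/2) = 0.74 × √(35/2) = 0.74 × 4.183 = 3.096.
z_β = 3.096 − 2.326 = 0.770.
Power = Φ(0.770) = 0.779.

power ≈ 0.78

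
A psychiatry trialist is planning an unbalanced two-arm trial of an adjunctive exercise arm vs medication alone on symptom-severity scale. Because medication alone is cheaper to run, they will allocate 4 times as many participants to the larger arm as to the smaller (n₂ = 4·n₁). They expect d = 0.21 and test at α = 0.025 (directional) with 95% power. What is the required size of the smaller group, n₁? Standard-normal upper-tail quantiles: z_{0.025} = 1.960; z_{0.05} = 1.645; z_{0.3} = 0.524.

n₁ = 369

With allocation ratio k = n₂/n₁ = 4, Var(x̄₁−x̄₂) = σ²(1/n₁ + 1/(k·n₁)) = σ²·(k+1)/(k·n₁).
So n₁ = (1 + 1/k)·((z_{α} + z_β)/d)² = 1.250 × (3.605/0.21)².
n₁ = 1.250 × 294.69 = 368.4.
Round up: n₁ = 369, giving n₂ = 4 × 369 = 1476.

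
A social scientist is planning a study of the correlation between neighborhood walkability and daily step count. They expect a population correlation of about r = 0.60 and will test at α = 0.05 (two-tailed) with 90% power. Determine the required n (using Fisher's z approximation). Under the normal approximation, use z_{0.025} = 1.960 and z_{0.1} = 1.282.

Fisher's z: C = ½·ln((1+r)/(1−r)) = ½·ln(4.0000) = 0.6931.
n = ((z_{α/2} + z_β)/C)² + 3.
(1.960 + 1.282) / 0.6931 = 3.242 / 0.6931 = 4.678.
n = 4.678² + 3 = 21.88 + 3 = 24.9.
Round up.

n = 25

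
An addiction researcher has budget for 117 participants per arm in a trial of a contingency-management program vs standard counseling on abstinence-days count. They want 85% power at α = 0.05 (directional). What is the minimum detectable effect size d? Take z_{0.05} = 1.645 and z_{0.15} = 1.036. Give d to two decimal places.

For two independent groups of n = 117 each: d_min = (z_{α} + z_β)·√(2/n).
z-sum = 1.645 + 1.036 = 2.681.
d_min = 2.681 × √(2/117) = 2.681 × 0.1307 = 0.351.

d_min ≈ 0.35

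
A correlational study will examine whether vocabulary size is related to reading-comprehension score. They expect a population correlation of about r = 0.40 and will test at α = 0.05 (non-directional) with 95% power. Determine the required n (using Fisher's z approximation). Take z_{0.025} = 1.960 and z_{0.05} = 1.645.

n = 76

Fisher's z: C = ½·ln((1+r)/(1−r)) = ½·ln(2.3333) = 0.4236.
n = ((z_{α/2} + z_β)/C)² + 3.
(1.960 + 1.645) / 0.4236 = 3.605 / 0.4236 = 8.510.
n = 8.510² + 3 = 72.43 + 3 = 75.4.
Round up.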